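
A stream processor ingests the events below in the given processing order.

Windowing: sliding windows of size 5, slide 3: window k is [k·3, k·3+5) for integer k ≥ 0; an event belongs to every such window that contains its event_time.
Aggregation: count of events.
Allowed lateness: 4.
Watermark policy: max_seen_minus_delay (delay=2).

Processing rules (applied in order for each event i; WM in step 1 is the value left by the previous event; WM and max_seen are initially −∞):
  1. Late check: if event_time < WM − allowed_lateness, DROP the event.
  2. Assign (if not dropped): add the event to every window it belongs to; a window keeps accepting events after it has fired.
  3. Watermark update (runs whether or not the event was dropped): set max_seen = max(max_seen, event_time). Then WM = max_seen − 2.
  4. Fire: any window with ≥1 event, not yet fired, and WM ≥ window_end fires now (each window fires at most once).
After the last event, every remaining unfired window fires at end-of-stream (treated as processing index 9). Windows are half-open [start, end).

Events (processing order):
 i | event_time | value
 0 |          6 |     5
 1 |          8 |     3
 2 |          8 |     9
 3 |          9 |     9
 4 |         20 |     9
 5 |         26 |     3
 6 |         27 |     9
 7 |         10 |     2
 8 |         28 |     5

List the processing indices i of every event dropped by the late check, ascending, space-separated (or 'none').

7

i=0 t=6 v=5: → [6,11),[3,8); WM=4
i=1 t=8 v=3: → [6,11); WM=6
i=2 t=8 v=9: → [6,11); WM=6
i=3 t=9 v=9: → [9,14),[6,11); WM=7
i=4 t=20 v=9: → [18,23); WM=18; [3,8) fires=1 [6,11) fires=4 [9,14) fires=1
i=5 t=26 v=3: → [24,29); WM=24; [18,23) fires=1
i=6 t=27 v=9: → [27,32),[24,29); WM=25
i=7 t=10 v=2: DROP (t<25-4); WM=25
i=8 t=28 v=5: → [27,32),[24,29); WM=26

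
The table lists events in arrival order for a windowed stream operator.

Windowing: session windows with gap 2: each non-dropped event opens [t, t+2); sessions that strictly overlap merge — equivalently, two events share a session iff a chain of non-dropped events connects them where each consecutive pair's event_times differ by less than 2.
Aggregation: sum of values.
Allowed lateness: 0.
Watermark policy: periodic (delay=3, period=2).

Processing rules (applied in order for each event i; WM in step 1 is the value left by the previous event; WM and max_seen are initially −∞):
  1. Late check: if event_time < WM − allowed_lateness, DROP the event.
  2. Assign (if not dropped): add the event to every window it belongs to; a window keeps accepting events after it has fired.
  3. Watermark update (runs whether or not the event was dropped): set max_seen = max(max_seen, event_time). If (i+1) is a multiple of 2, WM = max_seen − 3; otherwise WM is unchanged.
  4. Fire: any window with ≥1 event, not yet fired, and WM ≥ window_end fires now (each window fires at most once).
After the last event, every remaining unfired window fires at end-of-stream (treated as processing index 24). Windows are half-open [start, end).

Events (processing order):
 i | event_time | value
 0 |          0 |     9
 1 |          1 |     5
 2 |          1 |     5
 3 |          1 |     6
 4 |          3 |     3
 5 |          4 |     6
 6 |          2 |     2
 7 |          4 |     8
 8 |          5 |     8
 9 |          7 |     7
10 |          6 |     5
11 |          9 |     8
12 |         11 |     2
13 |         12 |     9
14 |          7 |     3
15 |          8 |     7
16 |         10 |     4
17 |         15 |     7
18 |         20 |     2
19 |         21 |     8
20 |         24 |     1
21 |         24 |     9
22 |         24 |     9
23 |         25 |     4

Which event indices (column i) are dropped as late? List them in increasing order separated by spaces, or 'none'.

14 15

i=0 t=0 v=9: → [0,2); WM=−∞
i=1 t=1 v=5: → [0,3); WM=-2
i=2 t=1 v=5: → [0,3); WM=-2
i=3 t=1 v=6: → [0,3); WM=-2
i=4 t=3 v=3: → [3,5); WM=-2
i=5 t=4 v=6: → [3,6); WM=1
i=6 t=2 v=2: → [0,6); WM=1
i=7 t=4 v=8: → [0,6); WM=1
i=8 t=5 v=8: → [0,7); WM=1
i=9 t=7 v=7: → [7,9); WM=4
i=10 t=6 v=5: → [0,9); WM=4
i=11 t=9 v=8: → [9,11); WM=6
i=12 t=11 v=2: → [11,13); WM=6
i=13 t=12 v=9: → [11,14); WM=9
i=14 t=7 v=3: DROP (t<9-0); WM=9
i=15 t=8 v=7: DROP (t<9-0); WM=9
i=16 t=10 v=4: → [9,14); WM=9
i=17 t=15 v=7: → [15,17); WM=12
i=18 t=20 v=2: → [20,22); WM=12
i=19 t=21 v=8: → [20,23); WM=18
i=20 t=24 v=1: → [24,26); WM=18
i=21 t=24 v=9: → [24,26); WM=21
i=22 t=24 v=9: → [24,26); WM=21
i=23 t=25 v=4: → [24,27); WM=22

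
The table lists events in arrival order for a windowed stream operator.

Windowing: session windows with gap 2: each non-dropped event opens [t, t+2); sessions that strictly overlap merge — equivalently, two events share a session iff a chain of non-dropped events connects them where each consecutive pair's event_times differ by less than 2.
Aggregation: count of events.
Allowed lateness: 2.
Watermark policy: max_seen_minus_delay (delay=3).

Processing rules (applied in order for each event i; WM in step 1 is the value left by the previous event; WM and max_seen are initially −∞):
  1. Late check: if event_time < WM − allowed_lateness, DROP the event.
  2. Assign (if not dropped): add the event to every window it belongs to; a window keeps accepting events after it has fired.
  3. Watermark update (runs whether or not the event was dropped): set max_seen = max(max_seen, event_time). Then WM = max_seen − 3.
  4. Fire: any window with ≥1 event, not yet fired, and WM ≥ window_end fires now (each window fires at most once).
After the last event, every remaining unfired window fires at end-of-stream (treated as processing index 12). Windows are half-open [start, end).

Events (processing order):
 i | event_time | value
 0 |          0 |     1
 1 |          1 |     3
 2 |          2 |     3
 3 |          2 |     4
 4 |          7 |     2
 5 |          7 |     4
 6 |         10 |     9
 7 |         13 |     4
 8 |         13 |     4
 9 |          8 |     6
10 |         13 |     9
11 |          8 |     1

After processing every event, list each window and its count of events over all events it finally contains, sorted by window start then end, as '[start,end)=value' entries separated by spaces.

[0,4)=4 [7,10)=4 [10,12)=1 [13,15)=3

i=0 t=0 v=1: → [0,2); WM=-3
i=1 t=1 v=3: → [0,3); WM=-2
i=2 t=2 v=3: → [0,4); WM=-1
i=3 t=2 v=4: → [0,4); WM=-1
i=4 t=7 v=2: → [7,9); WM=4
i=5 t=7 v=4: → [7,9); WM=4
i=6 t=10 v=9: → [10,12); WM=7
i=7 t=13 v=4: → [13,15); WM=10
i=8 t=13 v=4: → [13,15); WM=10
i=9 t=8 v=6: → [7,10); WM=10
i=10 t=13 v=9: → [13,15); WM=10
i=11 t=8 v=1: → [7,10); WM=10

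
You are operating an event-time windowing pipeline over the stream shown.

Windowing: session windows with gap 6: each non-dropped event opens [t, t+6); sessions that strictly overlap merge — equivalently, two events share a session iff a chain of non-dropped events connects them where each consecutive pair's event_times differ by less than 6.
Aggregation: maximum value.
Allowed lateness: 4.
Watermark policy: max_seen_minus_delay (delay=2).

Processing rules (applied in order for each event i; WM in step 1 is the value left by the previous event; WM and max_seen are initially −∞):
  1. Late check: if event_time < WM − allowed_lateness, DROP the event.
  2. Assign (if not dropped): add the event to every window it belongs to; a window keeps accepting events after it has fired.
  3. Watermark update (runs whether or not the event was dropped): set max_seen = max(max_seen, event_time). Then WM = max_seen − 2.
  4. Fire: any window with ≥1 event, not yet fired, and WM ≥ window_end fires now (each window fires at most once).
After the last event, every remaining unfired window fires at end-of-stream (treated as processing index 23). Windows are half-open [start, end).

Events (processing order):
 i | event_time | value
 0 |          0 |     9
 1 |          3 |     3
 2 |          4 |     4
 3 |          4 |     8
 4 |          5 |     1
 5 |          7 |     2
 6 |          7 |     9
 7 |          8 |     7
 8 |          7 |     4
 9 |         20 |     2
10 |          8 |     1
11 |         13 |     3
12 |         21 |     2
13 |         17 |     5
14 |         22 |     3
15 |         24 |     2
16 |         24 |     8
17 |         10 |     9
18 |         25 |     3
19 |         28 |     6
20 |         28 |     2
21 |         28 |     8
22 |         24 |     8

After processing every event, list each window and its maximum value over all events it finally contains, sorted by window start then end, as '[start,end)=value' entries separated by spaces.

i=0 t=0 v=9: → [0,6); WM=-2
i=1 t=3 v=3: → [0,9); WM=1
i=2 t=4 v=4: → [0,10); WM=2
i=3 t=4 v=8: → [0,10); WM=2
i=4 t=5 v=1: → [0,11); WM=3
i=5 t=7 v=2: → [0,13); WM=5
i=6 t=7 v=9: → [0,13); WM=5
i=7 t=8 v=7: → [0,14); WM=6
i=8 t=7 v=4: → [0,14); WM=6
i=9 t=20 v=2: → [20,26); WM=18
i=10 t=8 v=1: DROP (t<18-4); WM=18
i=11 t=13 v=3: DROP (t<18-4); WM=18
i=12 t=21 v=2: → [20,27); WM=19
i=13 t=17 v=5: → [17,27); WM=19
i=14 t=22 v=3: → [17,28); WM=20
i=15 t=24 v=2: → [17,30); WM=22
i=16 t=24 v=8: → [17,30); WM=22
i=17 t=10 v=9: DROP (t<22-4); WM=22
i=18 t=25 v=3: → [17,31); WM=23
i=19 t=28 v=6: → [17,34); WM=26
i=20 t=28 v=2: → [17,34); WM=26
i=21 t=28 v=8: → [17,34); WM=26
i=22 t=24 v=8: → [17,34); WM=26

[0,14)=9 [17,34)=8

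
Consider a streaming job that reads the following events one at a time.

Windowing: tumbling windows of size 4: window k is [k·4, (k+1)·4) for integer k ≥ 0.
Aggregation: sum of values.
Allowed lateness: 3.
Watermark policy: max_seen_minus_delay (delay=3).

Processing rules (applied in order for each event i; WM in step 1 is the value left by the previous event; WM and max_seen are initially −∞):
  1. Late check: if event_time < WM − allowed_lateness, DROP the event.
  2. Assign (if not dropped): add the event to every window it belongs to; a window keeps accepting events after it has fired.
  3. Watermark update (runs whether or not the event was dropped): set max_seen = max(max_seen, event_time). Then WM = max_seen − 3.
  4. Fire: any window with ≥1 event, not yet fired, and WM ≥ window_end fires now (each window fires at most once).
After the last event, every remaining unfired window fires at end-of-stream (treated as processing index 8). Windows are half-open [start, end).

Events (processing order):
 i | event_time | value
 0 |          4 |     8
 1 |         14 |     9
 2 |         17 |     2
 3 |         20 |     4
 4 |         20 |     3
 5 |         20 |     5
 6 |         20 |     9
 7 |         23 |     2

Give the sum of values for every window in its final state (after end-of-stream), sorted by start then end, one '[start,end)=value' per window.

i=0 t=4 v=8: → [4,8); WM=1
i=1 t=14 v=9: → [12,16); WM=11; [4,8) fires=8
i=2 t=17 v=2: → [16,20); WM=14
i=3 t=20 v=4: → [20,24); WM=17; [12,16) fires=9
i=4 t=20 v=3: → [20,24); WM=17
i=5 t=20 v=5: → [20,24); WM=17
i=6 t=20 v=9: → [20,24); WM=17
i=7 t=23 v=2: → [20,24); WM=20; [16,20) fires=2

[4,8)=8 [12,16)=9 [16,20)=2 [20,24)=23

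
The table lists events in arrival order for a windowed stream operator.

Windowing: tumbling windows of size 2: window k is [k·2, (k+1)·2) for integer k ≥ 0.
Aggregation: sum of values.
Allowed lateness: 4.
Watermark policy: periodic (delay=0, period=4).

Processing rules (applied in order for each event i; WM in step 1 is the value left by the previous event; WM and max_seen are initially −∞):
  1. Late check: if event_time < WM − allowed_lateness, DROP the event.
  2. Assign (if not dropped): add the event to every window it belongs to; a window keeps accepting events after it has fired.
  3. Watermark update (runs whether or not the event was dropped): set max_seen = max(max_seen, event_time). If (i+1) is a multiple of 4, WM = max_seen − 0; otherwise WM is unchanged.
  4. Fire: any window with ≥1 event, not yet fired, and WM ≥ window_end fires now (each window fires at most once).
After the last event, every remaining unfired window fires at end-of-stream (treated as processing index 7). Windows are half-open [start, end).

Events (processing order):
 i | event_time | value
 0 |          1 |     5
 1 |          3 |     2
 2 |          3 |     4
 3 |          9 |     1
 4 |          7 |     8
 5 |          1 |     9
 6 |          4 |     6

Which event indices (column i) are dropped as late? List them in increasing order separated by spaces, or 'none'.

i=0 t=1 v=5: → [0,2); WM=−∞
i=1 t=3 v=2: → [2,4); WM=−∞
i=2 t=3 v=4: → [2,4); WM=−∞
i=3 t=9 v=1: → [8,10); WM=9; [0,2) fires=5 [2,4) fires=6
i=4 t=7 v=8: → [6,8); WM=9; [6,8) fires=8
i=5 t=1 v=9: DROP (t<9-4); WM=9
i=6 t=4 v=6: DROP (t<9-4); WM=9

5 6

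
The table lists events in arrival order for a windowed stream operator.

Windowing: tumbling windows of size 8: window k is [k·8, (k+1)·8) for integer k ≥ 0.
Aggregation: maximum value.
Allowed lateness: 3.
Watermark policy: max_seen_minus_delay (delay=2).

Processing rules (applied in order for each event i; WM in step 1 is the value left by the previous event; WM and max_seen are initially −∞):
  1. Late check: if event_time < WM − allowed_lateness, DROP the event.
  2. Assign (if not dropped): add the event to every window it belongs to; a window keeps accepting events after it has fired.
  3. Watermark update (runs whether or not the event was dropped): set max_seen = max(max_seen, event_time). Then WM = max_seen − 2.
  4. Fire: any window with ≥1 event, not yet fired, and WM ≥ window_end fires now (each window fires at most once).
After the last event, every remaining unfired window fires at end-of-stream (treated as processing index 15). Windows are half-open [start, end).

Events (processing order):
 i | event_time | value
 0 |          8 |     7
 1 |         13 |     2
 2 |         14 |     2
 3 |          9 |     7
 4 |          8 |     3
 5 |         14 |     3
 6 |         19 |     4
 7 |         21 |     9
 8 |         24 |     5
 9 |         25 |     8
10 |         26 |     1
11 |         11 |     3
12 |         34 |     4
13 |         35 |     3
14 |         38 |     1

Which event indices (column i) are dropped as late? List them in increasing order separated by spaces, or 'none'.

4 11

i=0 t=8 v=7: → [8,16); WM=6
i=1 t=13 v=2: → [8,16); WM=11
i=2 t=14 v=2: → [8,16); WM=12
i=3 t=9 v=7: → [8,16); WM=12
i=4 t=8 v=3: DROP (t<12-3); WM=12
i=5 t=14 v=3: → [8,16); WM=12
i=6 t=19 v=4: → [16,24); WM=17; [8,16) fires=7
i=7 t=21 v=9: → [16,24); WM=19
i=8 t=24 v=5: → [24,32); WM=22
i=9 t=25 v=8: → [24,32); WM=23
i=10 t=26 v=1: → [24,32); WM=24; [16,24) fires=9
i=11 t=11 v=3: DROP (t<24-3); WM=24
i=12 t=34 v=4: → [32,40); WM=32; [24,32) fires=8
i=13 t=35 v=3: → [32,40); WM=33
i=14 t=38 v=1: → [32,40); WM=36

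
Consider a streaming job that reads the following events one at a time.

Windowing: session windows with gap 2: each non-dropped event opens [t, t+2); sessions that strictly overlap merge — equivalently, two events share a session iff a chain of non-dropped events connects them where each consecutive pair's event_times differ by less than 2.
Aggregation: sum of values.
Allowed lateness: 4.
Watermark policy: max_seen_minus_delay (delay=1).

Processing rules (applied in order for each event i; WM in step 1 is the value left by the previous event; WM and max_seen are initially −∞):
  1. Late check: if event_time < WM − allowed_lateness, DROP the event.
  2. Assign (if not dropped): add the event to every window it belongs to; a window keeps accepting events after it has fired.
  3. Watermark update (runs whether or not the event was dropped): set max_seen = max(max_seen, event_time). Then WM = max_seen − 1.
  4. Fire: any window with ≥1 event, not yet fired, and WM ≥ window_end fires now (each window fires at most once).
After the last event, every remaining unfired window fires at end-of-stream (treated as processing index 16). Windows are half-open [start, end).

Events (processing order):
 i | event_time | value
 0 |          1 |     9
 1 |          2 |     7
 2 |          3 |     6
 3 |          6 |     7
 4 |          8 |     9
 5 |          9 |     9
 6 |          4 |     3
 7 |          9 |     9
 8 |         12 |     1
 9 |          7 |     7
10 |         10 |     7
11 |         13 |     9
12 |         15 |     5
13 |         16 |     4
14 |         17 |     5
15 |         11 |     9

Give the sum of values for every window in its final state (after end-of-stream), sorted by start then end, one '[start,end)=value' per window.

[1,6)=25 [6,12)=48 [12,15)=10 [15,19)=14

i=0 t=1 v=9: → [1,3); WM=0
i=1 t=2 v=7: → [1,4); WM=1
i=2 t=3 v=6: → [1,5); WM=2
i=3 t=6 v=7: → [6,8); WM=5
i=4 t=8 v=9: → [8,10); WM=7
i=5 t=9 v=9: → [8,11); WM=8
i=6 t=4 v=3: → [1,6); WM=8
i=7 t=9 v=9: → [8,11); WM=8
i=8 t=12 v=1: → [12,14); WM=11
i=9 t=7 v=7: → [6,11); WM=11
i=10 t=10 v=7: → [6,12); WM=11
i=11 t=13 v=9: → [12,15); WM=12
i=12 t=15 v=5: → [15,17); WM=14
i=13 t=16 v=4: → [15,18); WM=15
i=14 t=17 v=5: → [15,19); WM=16
i=15 t=11 v=9: DROP (t<16-4); WM=16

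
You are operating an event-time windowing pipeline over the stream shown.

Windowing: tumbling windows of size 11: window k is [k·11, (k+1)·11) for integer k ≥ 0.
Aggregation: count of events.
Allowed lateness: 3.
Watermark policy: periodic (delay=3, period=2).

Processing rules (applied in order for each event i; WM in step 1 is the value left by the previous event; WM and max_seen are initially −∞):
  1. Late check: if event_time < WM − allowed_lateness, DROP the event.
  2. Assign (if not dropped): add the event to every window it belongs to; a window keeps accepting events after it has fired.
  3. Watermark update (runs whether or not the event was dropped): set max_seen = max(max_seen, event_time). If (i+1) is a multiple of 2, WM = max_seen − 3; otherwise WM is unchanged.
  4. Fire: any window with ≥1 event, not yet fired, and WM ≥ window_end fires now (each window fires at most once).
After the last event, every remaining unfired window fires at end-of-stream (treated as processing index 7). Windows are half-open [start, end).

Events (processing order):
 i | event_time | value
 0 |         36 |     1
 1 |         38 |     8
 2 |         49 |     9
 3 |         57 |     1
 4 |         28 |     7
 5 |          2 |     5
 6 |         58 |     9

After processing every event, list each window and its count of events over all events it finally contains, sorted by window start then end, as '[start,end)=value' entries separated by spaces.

[33,44)=2 [44,55)=1 [55,66)=2

i=0 t=36 v=1: → [33,44); WM=−∞
i=1 t=38 v=8: → [33,44); WM=35
i=2 t=49 v=9: → [44,55); WM=35
i=3 t=57 v=1: → [55,66); WM=54; [33,44) fires=2
i=4 t=28 v=7: DROP (t<54-3); WM=54
i=5 t=2 v=5: DROP (t<54-3); WM=54
i=6 t=58 v=9: → [55,66); WM=54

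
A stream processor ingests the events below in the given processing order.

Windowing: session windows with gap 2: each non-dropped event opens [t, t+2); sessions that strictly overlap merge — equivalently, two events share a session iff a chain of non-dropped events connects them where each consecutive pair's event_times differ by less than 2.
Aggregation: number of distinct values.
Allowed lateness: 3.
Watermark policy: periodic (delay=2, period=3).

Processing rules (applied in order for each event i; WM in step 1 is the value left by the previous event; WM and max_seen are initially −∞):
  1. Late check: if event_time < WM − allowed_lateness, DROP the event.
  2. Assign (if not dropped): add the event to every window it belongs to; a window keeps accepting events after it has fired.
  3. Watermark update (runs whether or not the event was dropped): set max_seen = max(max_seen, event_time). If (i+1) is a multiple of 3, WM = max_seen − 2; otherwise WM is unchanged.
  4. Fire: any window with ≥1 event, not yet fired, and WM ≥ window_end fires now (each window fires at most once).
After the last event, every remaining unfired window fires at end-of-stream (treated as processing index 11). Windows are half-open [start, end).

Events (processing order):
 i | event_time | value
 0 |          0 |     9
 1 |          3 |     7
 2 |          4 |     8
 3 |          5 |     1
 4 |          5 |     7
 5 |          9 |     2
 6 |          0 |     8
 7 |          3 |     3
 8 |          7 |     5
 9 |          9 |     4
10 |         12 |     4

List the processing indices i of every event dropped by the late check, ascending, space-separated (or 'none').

i=0 t=0 v=9: → [0,2); WM=−∞
i=1 t=3 v=7: → [3,5); WM=−∞
i=2 t=4 v=8: → [3,6); WM=2
i=3 t=5 v=1: → [3,7); WM=2
i=4 t=5 v=7: → [3,7); WM=2
i=5 t=9 v=2: → [9,11); WM=7
i=6 t=0 v=8: DROP (t<7-3); WM=7
i=7 t=3 v=3: DROP (t<7-3); WM=7
i=8 t=7 v=5: → [7,9); WM=7
i=9 t=9 v=4: → [9,11); WM=7
i=10 t=12 v=4: → [12,14); WM=7

6 7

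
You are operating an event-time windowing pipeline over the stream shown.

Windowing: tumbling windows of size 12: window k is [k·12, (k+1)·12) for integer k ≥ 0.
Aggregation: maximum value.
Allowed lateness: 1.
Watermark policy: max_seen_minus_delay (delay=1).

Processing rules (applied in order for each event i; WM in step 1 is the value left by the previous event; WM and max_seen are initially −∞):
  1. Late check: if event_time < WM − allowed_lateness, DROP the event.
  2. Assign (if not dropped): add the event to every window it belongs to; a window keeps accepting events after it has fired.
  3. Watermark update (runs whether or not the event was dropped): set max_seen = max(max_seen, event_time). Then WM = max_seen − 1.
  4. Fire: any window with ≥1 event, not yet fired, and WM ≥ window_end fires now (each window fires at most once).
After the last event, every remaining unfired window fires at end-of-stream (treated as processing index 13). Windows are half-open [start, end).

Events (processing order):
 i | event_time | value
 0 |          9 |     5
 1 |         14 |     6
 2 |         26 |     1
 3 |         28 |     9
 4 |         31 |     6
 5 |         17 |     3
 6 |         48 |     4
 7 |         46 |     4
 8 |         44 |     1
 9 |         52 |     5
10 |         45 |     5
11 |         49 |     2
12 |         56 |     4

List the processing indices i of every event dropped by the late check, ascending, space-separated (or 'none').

i=0 t=9 v=5: → [0,12); WM=8
i=1 t=14 v=6: → [12,24); WM=13; [0,12) fires=5
i=2 t=26 v=1: → [24,36); WM=25; [12,24) fires=6
i=3 t=28 v=9: → [24,36); WM=27
i=4 t=31 v=6: → [24,36); WM=30
i=5 t=17 v=3: DROP (t<30-1); WM=30
i=6 t=48 v=4: → [48,60); WM=47; [24,36) fires=9
i=7 t=46 v=4: → [36,48); WM=47
i=8 t=44 v=1: DROP (t<47-1); WM=47
i=9 t=52 v=5: → [48,60); WM=51; [36,48) fires=4
i=10 t=45 v=5: DROP (t<51-1); WM=51
i=11 t=49 v=2: DROP (t<51-1); WM=51
i=12 t=56 v=4: → [48,60); WM=55

5 8 10 11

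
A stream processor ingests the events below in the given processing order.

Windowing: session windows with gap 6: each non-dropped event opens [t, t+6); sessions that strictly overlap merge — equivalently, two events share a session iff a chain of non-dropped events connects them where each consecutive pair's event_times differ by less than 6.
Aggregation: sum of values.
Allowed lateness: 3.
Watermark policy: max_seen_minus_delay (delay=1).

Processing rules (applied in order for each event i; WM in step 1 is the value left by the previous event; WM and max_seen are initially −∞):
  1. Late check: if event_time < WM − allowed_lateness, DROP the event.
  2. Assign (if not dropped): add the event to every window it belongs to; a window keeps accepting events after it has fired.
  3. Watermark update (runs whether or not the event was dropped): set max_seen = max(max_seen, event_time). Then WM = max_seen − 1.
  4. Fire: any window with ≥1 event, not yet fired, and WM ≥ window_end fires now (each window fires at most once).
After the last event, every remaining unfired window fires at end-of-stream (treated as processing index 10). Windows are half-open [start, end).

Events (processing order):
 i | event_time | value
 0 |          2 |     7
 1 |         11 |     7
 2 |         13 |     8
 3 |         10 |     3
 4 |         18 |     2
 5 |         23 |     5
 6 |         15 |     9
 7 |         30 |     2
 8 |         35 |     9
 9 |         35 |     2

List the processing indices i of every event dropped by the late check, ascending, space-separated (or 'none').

6

i=0 t=2 v=7: → [2,8); WM=1
i=1 t=11 v=7: → [11,17); WM=10
i=2 t=13 v=8: → [11,19); WM=12
i=3 t=10 v=3: → [10,19); WM=12
i=4 t=18 v=2: → [10,24); WM=17
i=5 t=23 v=5: → [10,29); WM=22
i=6 t=15 v=9: DROP (t<22-3); WM=22
i=7 t=30 v=2: → [30,36); WM=29
i=8 t=35 v=9: → [30,41); WM=34
i=9 t=35 v=2: → [30,41); WM=34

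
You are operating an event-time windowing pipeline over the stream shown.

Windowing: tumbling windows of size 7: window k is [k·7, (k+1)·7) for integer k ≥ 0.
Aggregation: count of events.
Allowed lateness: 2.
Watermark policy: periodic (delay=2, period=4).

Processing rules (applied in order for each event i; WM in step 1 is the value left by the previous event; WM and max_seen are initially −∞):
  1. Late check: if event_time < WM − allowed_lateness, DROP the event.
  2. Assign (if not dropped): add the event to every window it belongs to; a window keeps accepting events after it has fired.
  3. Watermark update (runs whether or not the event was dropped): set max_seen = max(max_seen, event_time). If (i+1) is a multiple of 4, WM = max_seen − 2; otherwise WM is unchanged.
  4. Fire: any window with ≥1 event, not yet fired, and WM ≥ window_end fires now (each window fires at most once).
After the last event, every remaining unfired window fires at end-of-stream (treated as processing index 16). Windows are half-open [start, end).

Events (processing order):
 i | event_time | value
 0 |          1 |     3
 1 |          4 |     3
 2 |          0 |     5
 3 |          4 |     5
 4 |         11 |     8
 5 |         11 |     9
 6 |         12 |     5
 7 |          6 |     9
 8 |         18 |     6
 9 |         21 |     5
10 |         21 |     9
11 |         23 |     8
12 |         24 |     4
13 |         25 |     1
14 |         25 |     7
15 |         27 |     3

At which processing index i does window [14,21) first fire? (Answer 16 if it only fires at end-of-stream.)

11

i=0 t=1 v=3: → [0,7); WM=−∞
i=1 t=4 v=3: → [0,7); WM=−∞
i=2 t=0 v=5: → [0,7); WM=−∞
i=3 t=4 v=5: → [0,7); WM=2
i=4 t=11 v=8: → [7,14); WM=2
i=5 t=11 v=9: → [7,14); WM=2
i=6 t=12 v=5: → [7,14); WM=2
i=7 t=6 v=9: → [0,7); WM=10; [0,7) fires=5
i=8 t=18 v=6: → [14,21); WM=10
i=9 t=21 v=5: → [21,28); WM=10
i=10 t=21 v=9: → [21,28); WM=10
i=11 t=23 v=8: → [21,28); WM=21; [7,14) fires=3 [14,21) fires=1
i=12 t=24 v=4: → [21,28); WM=21
i=13 t=25 v=1: → [21,28); WM=21
i=14 t=25 v=7: → [21,28); WM=21
i=15 t=27 v=3: → [21,28); WM=25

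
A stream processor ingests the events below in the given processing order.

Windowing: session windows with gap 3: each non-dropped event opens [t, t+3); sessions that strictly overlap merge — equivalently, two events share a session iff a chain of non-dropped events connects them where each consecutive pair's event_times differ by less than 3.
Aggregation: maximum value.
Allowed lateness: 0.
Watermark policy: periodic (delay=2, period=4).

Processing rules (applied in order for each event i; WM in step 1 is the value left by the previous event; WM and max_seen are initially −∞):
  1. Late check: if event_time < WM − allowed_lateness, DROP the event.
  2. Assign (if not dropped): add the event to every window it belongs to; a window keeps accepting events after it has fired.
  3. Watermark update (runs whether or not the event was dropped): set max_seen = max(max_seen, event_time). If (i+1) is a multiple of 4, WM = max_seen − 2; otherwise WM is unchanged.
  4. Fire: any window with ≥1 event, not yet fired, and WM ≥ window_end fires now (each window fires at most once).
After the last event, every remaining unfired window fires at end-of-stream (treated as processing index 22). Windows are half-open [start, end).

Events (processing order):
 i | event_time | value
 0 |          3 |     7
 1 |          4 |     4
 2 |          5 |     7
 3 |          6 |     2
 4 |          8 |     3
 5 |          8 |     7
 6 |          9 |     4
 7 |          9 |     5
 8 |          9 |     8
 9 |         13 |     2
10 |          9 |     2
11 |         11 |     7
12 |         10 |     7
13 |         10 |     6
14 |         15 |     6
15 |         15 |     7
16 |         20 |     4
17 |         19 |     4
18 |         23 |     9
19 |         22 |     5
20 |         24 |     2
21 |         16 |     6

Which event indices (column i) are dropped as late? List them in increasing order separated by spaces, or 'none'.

12 13 21

i=0 t=3 v=7: → [3,6); WM=−∞
i=1 t=4 v=4: → [3,7); WM=−∞
i=2 t=5 v=7: → [3,8); WM=−∞
i=3 t=6 v=2: → [3,9); WM=4
i=4 t=8 v=3: → [3,11); WM=4
i=5 t=8 v=7: → [3,11); WM=4
i=6 t=9 v=4: → [3,12); WM=4
i=7 t=9 v=5: → [3,12); WM=7
i=8 t=9 v=8: → [3,12); WM=7
i=9 t=13 v=2: → [13,16); WM=7
i=10 t=9 v=2: → [3,12); WM=7
i=11 t=11 v=7: → [3,16); WM=11
i=12 t=10 v=7: DROP (t<11-0); WM=11
i=13 t=10 v=6: DROP (t<11-0); WM=11
i=14 t=15 v=6: → [3,18); WM=11
i=15 t=15 v=7: → [3,18); WM=13
i=16 t=20 v=4: → [20,23); WM=13
i=17 t=19 v=4: → [19,23); WM=13
i=18 t=23 v=9: → [23,26); WM=13
i=19 t=22 v=5: → [19,26); WM=21
i=20 t=24 v=2: → [19,27); WM=21
i=21 t=16 v=6: DROP (t<21-0); WM=21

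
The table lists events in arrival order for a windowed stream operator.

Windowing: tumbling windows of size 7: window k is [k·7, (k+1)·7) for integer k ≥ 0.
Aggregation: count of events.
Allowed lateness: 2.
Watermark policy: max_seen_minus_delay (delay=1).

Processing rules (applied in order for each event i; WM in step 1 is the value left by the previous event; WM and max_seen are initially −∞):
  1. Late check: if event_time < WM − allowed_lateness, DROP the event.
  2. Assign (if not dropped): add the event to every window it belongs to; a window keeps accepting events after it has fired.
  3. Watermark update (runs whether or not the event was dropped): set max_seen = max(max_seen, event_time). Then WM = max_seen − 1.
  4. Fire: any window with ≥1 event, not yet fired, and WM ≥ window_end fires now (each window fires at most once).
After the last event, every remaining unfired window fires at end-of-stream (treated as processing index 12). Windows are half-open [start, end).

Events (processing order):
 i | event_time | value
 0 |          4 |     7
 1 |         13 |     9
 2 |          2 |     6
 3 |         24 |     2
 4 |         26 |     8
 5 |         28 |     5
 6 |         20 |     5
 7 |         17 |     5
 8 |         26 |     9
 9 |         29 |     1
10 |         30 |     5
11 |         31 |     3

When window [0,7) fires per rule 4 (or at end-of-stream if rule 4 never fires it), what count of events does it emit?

i=0 t=4 v=7: → [0,7); WM=3
i=1 t=13 v=9: → [7,14); WM=12; [0,7) fires=1
i=2 t=2 v=6: DROP (t<12-2); WM=12
i=3 t=24 v=2: → [21,28); WM=23; [7,14) fires=1
i=4 t=26 v=8: → [21,28); WM=25
i=5 t=28 v=5: → [28,35); WM=27
i=6 t=20 v=5: DROP (t<27-2); WM=27
i=7 t=17 v=5: DROP (t<27-2); WM=27
i=8 t=26 v=9: → [21,28); WM=27
i=9 t=29 v=1: → [28,35); WM=28; [21,28) fires=3
i=10 t=30 v=5: → [28,35); WM=29
i=11 t=31 v=3: → [28,35); WM=30

1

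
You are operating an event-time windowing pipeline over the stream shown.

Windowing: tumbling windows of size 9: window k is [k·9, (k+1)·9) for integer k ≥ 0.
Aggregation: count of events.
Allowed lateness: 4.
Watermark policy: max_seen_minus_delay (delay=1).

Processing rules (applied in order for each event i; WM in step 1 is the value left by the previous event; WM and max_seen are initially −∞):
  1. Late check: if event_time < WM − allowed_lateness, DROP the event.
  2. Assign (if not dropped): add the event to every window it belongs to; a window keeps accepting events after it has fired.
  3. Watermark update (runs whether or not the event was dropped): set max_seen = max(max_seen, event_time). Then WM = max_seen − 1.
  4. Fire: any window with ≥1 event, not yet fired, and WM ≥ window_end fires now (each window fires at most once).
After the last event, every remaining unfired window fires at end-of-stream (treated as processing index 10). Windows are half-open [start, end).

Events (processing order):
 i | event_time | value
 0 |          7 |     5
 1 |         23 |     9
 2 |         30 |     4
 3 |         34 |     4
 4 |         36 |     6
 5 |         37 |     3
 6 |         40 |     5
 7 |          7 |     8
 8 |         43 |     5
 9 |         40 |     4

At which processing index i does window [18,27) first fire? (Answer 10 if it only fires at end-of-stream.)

i=0 t=7 v=5: → [0,9); WM=6
i=1 t=23 v=9: → [18,27); WM=22; [0,9) fires=1
i=2 t=30 v=4: → [27,36); WM=29; [18,27) fires=1
i=3 t=34 v=4: → [27,36); WM=33
i=4 t=36 v=6: → [36,45); WM=35
i=5 t=37 v=3: → [36,45); WM=36; [27,36) fires=2
i=6 t=40 v=5: → [36,45); WM=39
i=7 t=7 v=8: DROP (t<39-4); WM=39
i=8 t=43 v=5: → [36,45); WM=42
i=9 t=40 v=4: → [36,45); WM=42

2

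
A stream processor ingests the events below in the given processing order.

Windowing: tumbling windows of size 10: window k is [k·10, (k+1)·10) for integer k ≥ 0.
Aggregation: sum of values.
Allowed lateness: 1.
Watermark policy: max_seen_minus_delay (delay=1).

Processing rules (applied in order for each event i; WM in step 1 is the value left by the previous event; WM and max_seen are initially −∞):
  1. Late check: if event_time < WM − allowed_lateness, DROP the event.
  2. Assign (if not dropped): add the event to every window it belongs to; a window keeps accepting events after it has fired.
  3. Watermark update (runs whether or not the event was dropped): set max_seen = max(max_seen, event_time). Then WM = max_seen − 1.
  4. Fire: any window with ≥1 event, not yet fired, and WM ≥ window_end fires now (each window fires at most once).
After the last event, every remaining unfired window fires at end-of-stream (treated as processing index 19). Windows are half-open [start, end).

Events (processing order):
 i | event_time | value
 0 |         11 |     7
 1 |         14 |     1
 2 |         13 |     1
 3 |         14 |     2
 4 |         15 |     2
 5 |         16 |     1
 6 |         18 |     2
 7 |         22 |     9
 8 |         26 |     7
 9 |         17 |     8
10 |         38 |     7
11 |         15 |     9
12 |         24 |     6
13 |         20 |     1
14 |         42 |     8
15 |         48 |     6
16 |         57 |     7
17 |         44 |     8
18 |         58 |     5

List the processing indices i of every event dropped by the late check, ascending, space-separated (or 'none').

9 11 12 13 17

i=0 t=11 v=7: → [10,20); WM=10
i=1 t=14 v=1: → [10,20); WM=13
i=2 t=13 v=1: → [10,20); WM=13
i=3 t=14 v=2: → [10,20); WM=13
i=4 t=15 v=2: → [10,20); WM=14
i=5 t=16 v=1: → [10,20); WM=15
i=6 t=18 v=2: → [10,20); WM=17
i=7 t=22 v=9: → [20,30); WM=21; [10,20) fires=16
i=8 t=26 v=7: → [20,30); WM=25
i=9 t=17 v=8: DROP (t<25-1); WM=25
i=10 t=38 v=7: → [30,40); WM=37; [20,30) fires=16
i=11 t=15 v=9: DROP (t<37-1); WM=37
i=12 t=24 v=6: DROP (t<37-1); WM=37
i=13 t=20 v=1: DROP (t<37-1); WM=37
i=14 t=42 v=8: → [40,50); WM=41; [30,40) fires=7
i=15 t=48 v=6: → [40,50); WM=47
i=16 t=57 v=7: → [50,60); WM=56; [40,50) fires=14
i=17 t=44 v=8: DROP (t<56-1); WM=56
i=18 t=58 v=5: → [50,60); WM=57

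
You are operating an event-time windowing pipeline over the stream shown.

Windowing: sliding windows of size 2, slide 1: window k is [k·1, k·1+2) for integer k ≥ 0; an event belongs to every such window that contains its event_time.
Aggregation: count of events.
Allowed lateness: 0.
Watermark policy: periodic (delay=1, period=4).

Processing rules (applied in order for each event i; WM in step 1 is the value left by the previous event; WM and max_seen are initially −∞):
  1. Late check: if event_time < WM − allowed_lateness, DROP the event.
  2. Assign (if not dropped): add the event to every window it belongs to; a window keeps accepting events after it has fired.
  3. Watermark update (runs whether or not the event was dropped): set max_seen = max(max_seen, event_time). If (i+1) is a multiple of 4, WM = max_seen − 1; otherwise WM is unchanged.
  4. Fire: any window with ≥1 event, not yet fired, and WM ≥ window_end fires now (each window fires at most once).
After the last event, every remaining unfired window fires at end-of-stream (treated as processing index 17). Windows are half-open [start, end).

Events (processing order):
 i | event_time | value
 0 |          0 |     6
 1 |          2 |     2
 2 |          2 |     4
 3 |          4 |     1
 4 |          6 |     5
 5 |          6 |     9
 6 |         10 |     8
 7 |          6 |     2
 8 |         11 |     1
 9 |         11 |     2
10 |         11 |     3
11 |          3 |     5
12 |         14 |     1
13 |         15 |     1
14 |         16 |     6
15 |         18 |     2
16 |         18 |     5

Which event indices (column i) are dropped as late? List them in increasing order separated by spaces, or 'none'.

i=0 t=0 v=6: → [0,2); WM=−∞
i=1 t=2 v=2: → [2,4),[1,3); WM=−∞
i=2 t=2 v=4: → [2,4),[1,3); WM=−∞
i=3 t=4 v=1: → [4,6),[3,5); WM=3; [0,2) fires=1 [1,3) fires=2
i=4 t=6 v=5: → [6,8),[5,7); WM=3
i=5 t=6 v=9: → [6,8),[5,7); WM=3
i=6 t=10 v=8: → [10,12),[9,11); WM=3
i=7 t=6 v=2: → [6,8),[5,7); WM=9; [2,4) fires=2 [3,5) fires=1 [4,6) fires=1 [5,7) fires=3 [6,8) fires=3
i=8 t=11 v=1: → [11,13),[10,12); WM=9
i=9 t=11 v=2: → [11,13),[10,12); WM=9
i=10 t=11 v=3: → [11,13),[10,12); WM=9
i=11 t=3 v=5: DROP (t<9-0); WM=10
i=12 t=14 v=1: → [14,16),[13,15); WM=10
i=13 t=15 v=1: → [15,17),[14,16); WM=10
i=14 t=16 v=6: → [16,18),[15,17); WM=10
i=15 t=18 v=2: → [18,20),[17,19); WM=17; [9,11) fires=1 [10,12) fires=4 [11,13) fires=3 [13,15) fires=1 [14,16) fires=2 [15,17) fires=2
i=16 t=18 v=5: → [18,20),[17,19); WM=17

11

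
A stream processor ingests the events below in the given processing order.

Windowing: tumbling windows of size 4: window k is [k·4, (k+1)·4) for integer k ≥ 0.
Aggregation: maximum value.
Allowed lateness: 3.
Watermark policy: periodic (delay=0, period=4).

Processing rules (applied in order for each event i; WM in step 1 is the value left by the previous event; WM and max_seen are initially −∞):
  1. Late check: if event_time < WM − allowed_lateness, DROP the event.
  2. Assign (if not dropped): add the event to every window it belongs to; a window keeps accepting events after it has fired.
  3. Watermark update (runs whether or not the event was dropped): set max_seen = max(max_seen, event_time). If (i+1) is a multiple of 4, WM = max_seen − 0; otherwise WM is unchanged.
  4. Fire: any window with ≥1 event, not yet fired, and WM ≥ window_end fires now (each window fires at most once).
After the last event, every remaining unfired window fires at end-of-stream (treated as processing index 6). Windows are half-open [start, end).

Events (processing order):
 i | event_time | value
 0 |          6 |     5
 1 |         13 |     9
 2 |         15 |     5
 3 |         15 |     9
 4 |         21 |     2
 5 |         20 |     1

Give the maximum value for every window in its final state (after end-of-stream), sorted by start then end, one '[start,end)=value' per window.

[4,8)=5 [12,16)=9 [20,24)=2

i=0 t=6 v=5: → [4,8); WM=−∞
i=1 t=13 v=9: → [12,16); WM=−∞
i=2 t=15 v=5: → [12,16); WM=−∞
i=3 t=15 v=9: → [12,16); WM=15; [4,8) fires=5
i=4 t=21 v=2: → [20,24); WM=15
i=5 t=20 v=1: → [20,24); WM=15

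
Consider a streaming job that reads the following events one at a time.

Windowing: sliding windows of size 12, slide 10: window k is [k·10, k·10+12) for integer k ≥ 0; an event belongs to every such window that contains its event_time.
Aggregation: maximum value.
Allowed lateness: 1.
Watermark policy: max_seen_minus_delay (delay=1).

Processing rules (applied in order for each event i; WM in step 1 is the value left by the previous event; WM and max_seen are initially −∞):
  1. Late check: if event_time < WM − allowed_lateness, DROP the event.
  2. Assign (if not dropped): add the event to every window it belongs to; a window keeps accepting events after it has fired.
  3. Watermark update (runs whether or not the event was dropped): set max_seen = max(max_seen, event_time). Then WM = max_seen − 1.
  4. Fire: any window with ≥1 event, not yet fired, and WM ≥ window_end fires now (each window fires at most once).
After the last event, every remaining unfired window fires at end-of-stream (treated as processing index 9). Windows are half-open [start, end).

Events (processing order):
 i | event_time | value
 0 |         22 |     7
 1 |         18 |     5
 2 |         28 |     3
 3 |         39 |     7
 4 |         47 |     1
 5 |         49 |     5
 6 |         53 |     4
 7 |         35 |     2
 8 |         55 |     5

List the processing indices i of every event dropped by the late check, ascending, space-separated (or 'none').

1 7

i=0 t=22 v=7: → [20,32); WM=21
i=1 t=18 v=5: DROP (t<21-1); WM=21
i=2 t=28 v=3: → [20,32); WM=27
i=3 t=39 v=7: → [30,42); WM=38; [20,32) fires=7
i=4 t=47 v=1: → [40,52); WM=46; [30,42) fires=7
i=5 t=49 v=5: → [40,52); WM=48
i=6 t=53 v=4: → [50,62); WM=52; [40,52) fires=5
i=7 t=35 v=2: DROP (t<52-1); WM=52
i=8 t=55 v=5: → [50,62); WM=54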